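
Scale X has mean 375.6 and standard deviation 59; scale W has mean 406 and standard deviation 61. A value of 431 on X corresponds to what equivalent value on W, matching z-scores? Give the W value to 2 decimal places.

z = (431 − 375.6)/59 ≈ 0.939.
W = 406 + z·61 = 406 + (431 − 375.6)·61/59 ≈ 463.28.

W = 463.28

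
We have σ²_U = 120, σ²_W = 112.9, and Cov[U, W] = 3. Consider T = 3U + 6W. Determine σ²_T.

σ²_T = 5252.4

σ²_T = a²·σ²_U + b²·σ²_W + 2ab·Cov[U, W] with a = 3, b = 6.
= 3²·120 + 6²·112.9 + 2·3·6·3
= 1080 + 4064.4 + 108 = 5252.4.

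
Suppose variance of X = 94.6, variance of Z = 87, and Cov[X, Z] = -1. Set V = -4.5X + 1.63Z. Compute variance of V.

variance of V = 2161.4703

variance of V = a²·variance of X + b²·variance of Z + 2ab·Cov[X, Z] with a = -4.5, b = 1.63.
= (-4.5)²·94.6 + 1.63²·87 + 2·(-4.5)·1.63·(-1)
= 1915.65 + 231.1503 + 14.67 = 2161.4703.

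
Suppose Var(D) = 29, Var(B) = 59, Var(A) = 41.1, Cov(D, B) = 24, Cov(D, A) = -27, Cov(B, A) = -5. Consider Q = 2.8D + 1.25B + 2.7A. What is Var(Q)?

Var(Q) = 345.1765

Var(Q) = a²·Var(D) + b²·Var(B) + c²·Var(A) + 2ab·Cov(D, B) + 2ac·Cov(D, A) + 2bc·Cov(B, A), with a = 2.8, b = 1.25, c = 2.7.
= 227.36 + 92.1875 + 299.619 + 168 + (-408.24) + (-33.75)
= 345.1765.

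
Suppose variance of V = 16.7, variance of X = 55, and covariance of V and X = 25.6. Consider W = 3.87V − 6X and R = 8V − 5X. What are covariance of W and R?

By bilinearity, covariance of W and R = ac·variance of V + bd·variance of X + (ad+bc)·covariance of V and X, with a=3.87, b=-6, c=8, d=-5.
ac·variance of V = 3.87·8·16.7 = 517.032
bd·variance of X = (-6)·(-5)·55 = 1650
(ad+bc)·covariance of V and X = (-67.35)·25.6 = -1724.16
covariance of W and R = 517.032 + 1650 + (-1724.16) = 442.872.

covariance of W and R = 442.872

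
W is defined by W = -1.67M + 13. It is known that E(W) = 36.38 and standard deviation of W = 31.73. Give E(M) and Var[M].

From W = -1.67M + 13: E(W) = a·E(M) + b, so E(M) = (E(W) − b)/a = (36.38 − 13)/(-1.67) = -14.
Var[W] = 31.73² = 1006.7929.
Var[W] = a²·Var[M], so Var[M] = 1006.7929/(-1.67)² = 361.

E(M) = -14, Var[M] = 361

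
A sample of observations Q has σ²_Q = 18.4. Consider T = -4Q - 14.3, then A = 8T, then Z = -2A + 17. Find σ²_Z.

σ²_T = (-4)²·18.4 = 294.4.
σ²_A = 8²·294.4 = 18841.6.
σ²_Z = (-2)²·18841.6 = 75366.4.

σ²_Z = 75366.4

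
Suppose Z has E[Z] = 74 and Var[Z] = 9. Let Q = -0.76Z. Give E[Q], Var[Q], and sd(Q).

Q = -0.76Z is linear with a = -0.76, b = 0.
E[Q] = a·E[Z] + b = (-0.76)·74 = -56.24.
Var[Q] = a²·Var[Z] = (-0.76)²·9 = 5.1984.
sd(Z) = √9 = 3.
sd(Q) = |a|·sd(Z) = |-0.76|·3 = 2.28.

E[Q] = -56.24, Var[Q] = 5.1984, sd(Q) = 2.28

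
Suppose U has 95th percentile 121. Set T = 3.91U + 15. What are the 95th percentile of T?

95th percentile of T = 488.11

Since a = 3.91 > 0 the transformation is increasing, so the 95th percentile of T = a·(P_{95} of U) + b = 3.91·121 + 15 = 488.11.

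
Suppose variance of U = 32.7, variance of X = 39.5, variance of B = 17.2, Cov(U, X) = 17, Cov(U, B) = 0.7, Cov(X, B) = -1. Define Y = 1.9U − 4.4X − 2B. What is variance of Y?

variance of Y = a²·variance of U + b²·variance of X + c²·variance of B + 2ab·Cov(U, X) + 2ac·Cov(U, B) + 2bc·Cov(X, B), with a = 1.9, b = -4.4, c = -2.
= 118.047 + 764.72 + 68.8 + (-284.24) + (-5.32) + (-17.6)
= 644.407.

variance of Y = 644.407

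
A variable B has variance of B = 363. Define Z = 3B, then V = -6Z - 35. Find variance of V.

variance of Z = 3²·363 = 3267.
variance of V = (-6)²·3267 = 117612.

variance of V = 117612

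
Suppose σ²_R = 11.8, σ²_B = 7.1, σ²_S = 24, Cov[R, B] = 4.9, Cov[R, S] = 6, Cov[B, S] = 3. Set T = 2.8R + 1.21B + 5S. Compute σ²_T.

σ²_T = 940.40951

σ²_T = a²·σ²_R + b²·σ²_B + c²·σ²_S + 2ab·Cov[R, B] + 2ac·Cov[R, S] + 2bc·Cov[B, S], with a = 2.8, b = 1.21, c = 5.
= 92.512 + 10.39511 + 600 + 33.2024 + 168 + 36.3
= 940.40951.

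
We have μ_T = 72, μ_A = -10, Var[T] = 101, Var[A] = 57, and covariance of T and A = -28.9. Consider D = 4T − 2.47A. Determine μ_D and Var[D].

μ_D = 4·μ_T + (-2.47)·μ_A = 4·72 + (-2.47)·(-10) = 312.7.
Var[D] = a²·Var[T] + b²·Var[A] + 2ab·covariance of T and A with a = 4, b = -2.47.
= 4²·101 + (-2.47)²·57 + 2·4·(-2.47)·(-28.9)
= 1616 + 347.7513 + 571.064 = 2534.8153.

μ_D = 312.7, Var[D] = 2534.8153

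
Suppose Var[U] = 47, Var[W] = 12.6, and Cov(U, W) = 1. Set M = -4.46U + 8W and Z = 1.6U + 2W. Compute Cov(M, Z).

By bilinearity, Cov(M, Z) = ac·Var[U] + bd·Var[W] + (ad+bc)·Cov(U, W), with a=-4.46, b=8, c=1.6, d=2.
ac·Var[U] = (-4.46)·1.6·47 = -335.392
bd·Var[W] = 8·2·12.6 = 201.6
(ad+bc)·Cov(U, W) = (3.88)·1 = 3.88
Cov(M, Z) = -335.392 + 201.6 + 3.88 = -129.912.

Cov(M, Z) = -129.912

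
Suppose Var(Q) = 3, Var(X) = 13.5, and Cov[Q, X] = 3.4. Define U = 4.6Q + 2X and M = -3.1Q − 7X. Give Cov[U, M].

By bilinearity, Cov[U, M] = ac·Var(Q) + bd·Var(X) + (ad+bc)·Cov[Q, X], with a=4.6, b=2, c=-3.1, d=-7.
ac·Var(Q) = 4.6·(-3.1)·3 = -42.78
bd·Var(X) = 2·(-7)·13.5 = -189
(ad+bc)·Cov[Q, X] = (-38.4)·3.4 = -130.56
Cov[U, M] = -42.78 + (-189) + (-130.56) = -362.34.

Cov[U, M] = -362.34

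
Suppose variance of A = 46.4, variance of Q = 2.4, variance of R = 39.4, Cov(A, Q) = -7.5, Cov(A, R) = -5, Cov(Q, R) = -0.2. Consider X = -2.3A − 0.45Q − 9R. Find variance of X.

variance of X = 3213.197

variance of X = a²·variance of A + b²·variance of Q + c²·variance of R + 2ab·Cov(A, Q) + 2ac·Cov(A, R) + 2bc·Cov(Q, R), with a = -2.3, b = -0.45, c = -9.
= 245.456 + 0.486 + 3191.4 + (-15.525) + (-207) + (-1.62)
= 3213.197.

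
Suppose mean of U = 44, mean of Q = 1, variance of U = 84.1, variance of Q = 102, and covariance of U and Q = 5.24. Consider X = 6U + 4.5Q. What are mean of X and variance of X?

mean of X = 268.5, variance of X = 5376.06

mean of X = 6·mean of U + 4.5·mean of Q = 6·44 + 4.5·1 = 268.5.
variance of X = a²·variance of U + b²·variance of Q + 2ab·covariance of U and Q with a = 6, b = 4.5.
= 6²·84.1 + 4.5²·102 + 2·6·4.5·5.24
= 3027.6 + 2065.5 + 282.96 = 5376.06.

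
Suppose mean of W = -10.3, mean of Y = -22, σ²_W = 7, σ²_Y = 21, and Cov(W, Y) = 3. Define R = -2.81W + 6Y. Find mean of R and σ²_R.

mean of R = (-2.81)·mean of W + 6·mean of Y = (-2.81)·(-10.3) + 6·(-22) = -103.057.
σ²_R = a²·σ²_W + b²·σ²_Y + 2ab·Cov(W, Y) with a = -2.81, b = 6.
= (-2.81)²·7 + 6²·21 + 2·(-2.81)·6·3
= 55.2727 + 756 + (-101.16) = 710.1127.

mean of R = -103.057, σ²_R = 710.1127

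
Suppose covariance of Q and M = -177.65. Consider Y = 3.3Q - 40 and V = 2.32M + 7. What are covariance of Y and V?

covariance of Y and V = -1360.0884

covariance of Y and V = a·c·covariance of Q and M = 3.3·2.32·(-177.65) = -1360.0884. Additive constants drop out.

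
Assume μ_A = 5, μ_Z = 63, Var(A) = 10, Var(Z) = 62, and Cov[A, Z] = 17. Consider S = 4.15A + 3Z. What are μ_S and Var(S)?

μ_S = 4.15·μ_A + 3·μ_Z = 4.15·5 + 3·63 = 209.75.
Var(S) = a²·Var(A) + b²·Var(Z) + 2ab·Cov[A, Z] with a = 4.15, b = 3.
= 4.15²·10 + 3²·62 + 2·4.15·3·17
= 172.225 + 558 + 423.3 = 1153.525.

μ_S = 209.75, Var(S) = 1153.525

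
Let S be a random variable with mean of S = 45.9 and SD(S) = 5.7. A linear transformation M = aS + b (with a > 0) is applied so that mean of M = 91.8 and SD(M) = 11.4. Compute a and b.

SD(M) = a·SD(S) (a > 0), so a = 11.4/5.7 = 2.
mean of M = a·mean of S + b, so b = 91.8 − 2·45.9 = 0.

a = 2, b = 0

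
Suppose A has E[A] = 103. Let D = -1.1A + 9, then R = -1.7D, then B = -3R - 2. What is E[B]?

E[D] = (-1.1)·103 + 9 = -104.3.
E[R] = (-1.7)·(-104.3) = 177.31.
E[B] = (-3)·177.31 + (-2) = -533.93.

E[B] = -533.93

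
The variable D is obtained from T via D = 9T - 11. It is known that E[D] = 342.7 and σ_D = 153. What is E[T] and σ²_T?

From D = 9T - 11: E[D] = a·E[T] + b, so E[T] = (E[D] − b)/a = (342.7 − (-11))/9 = 39.3.
σ²_D = 153² = 23409.
σ²_D = a²·σ²_T, so σ²_T = 23409/9² = 289.

E[T] = 39.3, σ²_T = 289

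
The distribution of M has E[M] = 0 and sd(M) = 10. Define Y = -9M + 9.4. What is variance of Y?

variance of Y = 8100

Y = -9M + 9.4 is linear with a = -9, b = 9.4.
variance of M = 10² = 100.
variance of Y = a²·variance of M = (-9)²·100 = 8100 (the additive constant 9.4 does not affect variance).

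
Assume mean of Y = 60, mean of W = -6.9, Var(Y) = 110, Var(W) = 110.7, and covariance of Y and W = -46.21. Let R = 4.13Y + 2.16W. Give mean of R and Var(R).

mean of R = 4.13·mean of Y + 2.16·mean of W = 4.13·60 + 2.16·(-6.9) = 232.896.
Var(R) = a²·Var(Y) + b²·Var(W) + 2ab·covariance of Y and W with a = 4.13, b = 2.16.
= 4.13²·110 + 2.16²·110.7 + 2·4.13·2.16·(-46.21)
= 1876.259 + 516.48192 + (-824.460336) = 1568.280584.

mean of R = 232.896, Var(R) = 1568.280584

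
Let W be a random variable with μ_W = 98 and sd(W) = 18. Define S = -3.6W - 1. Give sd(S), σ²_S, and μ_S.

S = -3.6W - 1 is linear with a = -3.6, b = -1.
sd(S) = |a|·sd(W) = |-3.6|·18 = 64.8.
σ²_W = 18² = 324.
σ²_S = a²·σ²_W = (-3.6)²·324 = 4199.04 (the additive constant -1 does not affect variance).
μ_S = a·μ_W + b = (-3.6)·98 + (-1) = -353.8.

sd(S) = 64.8, σ²_S = 4199.04, μ_S = -353.8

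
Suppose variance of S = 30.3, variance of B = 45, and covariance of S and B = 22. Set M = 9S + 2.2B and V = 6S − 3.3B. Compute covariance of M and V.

covariance of M and V = 946.5

By bilinearity, covariance of M and V = ac·variance of S + bd·variance of B + (ad+bc)·covariance of S and B, with a=9, b=2.2, c=6, d=-3.3.
ac·variance of S = 9·6·30.3 = 1636.2
bd·variance of B = 2.2·(-3.3)·45 = -326.7
(ad+bc)·covariance of S and B = (-16.5)·22 = -363
covariance of M and V = 1636.2 + (-326.7) + (-363) = 946.5.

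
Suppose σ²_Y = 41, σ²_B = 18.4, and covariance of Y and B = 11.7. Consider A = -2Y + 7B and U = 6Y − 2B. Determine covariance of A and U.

covariance of A and U = -211.4

By bilinearity, covariance of A and U = ac·σ²_Y + bd·σ²_B + (ad+bc)·covariance of Y and B, with a=-2, b=7, c=6, d=-2.
ac·σ²_Y = (-2)·6·41 = -492
bd·σ²_B = 7·(-2)·18.4 = -257.6
(ad+bc)·covariance of Y and B = (46)·11.7 = 538.2
covariance of A and U = -492 + (-257.6) + 538.2 = -211.4.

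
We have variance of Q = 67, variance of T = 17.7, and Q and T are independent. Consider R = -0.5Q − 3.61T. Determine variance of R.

variance of R = 247.41817

variance of R = a²·variance of Q + b²·variance of T + 2ab·Cov[Q, T] with a = -0.5, b = -3.61.
Independence gives Cov[Q, T] = 0.
= (-0.5)²·67 + (-3.61)²·17.7 + 2·(-0.5)·(-3.61)·0
= 16.75 + 230.66817 + 0 = 247.41817.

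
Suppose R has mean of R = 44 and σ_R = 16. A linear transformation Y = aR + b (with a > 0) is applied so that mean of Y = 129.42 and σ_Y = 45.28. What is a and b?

σ_Y = a·σ_R (a > 0), so a = 45.28/16 = 2.83.
mean of Y = a·mean of R + b, so b = 129.42 − 2.83·44 = 4.9.

a = 2.83, b = 4.9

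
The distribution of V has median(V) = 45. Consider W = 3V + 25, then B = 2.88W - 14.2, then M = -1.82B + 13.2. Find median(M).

median(W) = 3·45 + 25 = 160.
median(B) = 2.88·160 + (-14.2) = 446.6.
median(M) = (-1.82)·446.6 + 13.2 = -799.612.

median(M) = -799.612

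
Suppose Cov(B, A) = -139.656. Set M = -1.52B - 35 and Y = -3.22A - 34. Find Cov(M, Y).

Cov(M, Y) = a·c·Cov(B, A) = (-1.52)·(-3.22)·(-139.656) = -683.5323264. Additive constants drop out.

Cov(M, Y) = -683.5323264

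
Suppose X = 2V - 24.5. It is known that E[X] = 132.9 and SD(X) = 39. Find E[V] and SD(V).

E[V] = 78.7, SD(V) = 19.5

From X = 2V - 24.5: E[X] = a·E[V] + b, so E[V] = (E[X] − b)/a = (132.9 − (-24.5))/2 = 78.7.
SD(X) = |a|·SD(V), so SD(V) = 39/|2| = 19.5.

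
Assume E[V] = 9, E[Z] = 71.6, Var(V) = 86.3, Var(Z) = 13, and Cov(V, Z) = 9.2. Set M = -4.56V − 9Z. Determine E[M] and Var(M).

E[M] = -685.44, Var(M) = 3602.62368

E[M] = (-4.56)·E[V] + (-9)·E[Z] = (-4.56)·9 + (-9)·71.6 = -685.44.
Var(M) = a²·Var(V) + b²·Var(Z) + 2ab·Cov(V, Z) with a = -4.56, b = -9.
= (-4.56)²·86.3 + (-9)²·13 + 2·(-4.56)·(-9)·9.2
= 1794.48768 + 1053 + 755.136 = 3602.62368.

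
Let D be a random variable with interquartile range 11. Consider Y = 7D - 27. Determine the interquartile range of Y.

IQR(Y) = 77

Under Y = aD + b, IQR(Y) = |a|·IQR(D) = |7|·11 = 77 (shifts cancel; spread scales by |a|).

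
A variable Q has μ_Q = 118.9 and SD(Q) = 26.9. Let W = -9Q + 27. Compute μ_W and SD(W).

W = -9Q + 27 is linear with a = -9, b = 27.
μ_W = a·μ_Q + b = (-9)·118.9 + 27 = -1043.1.
SD(W) = |a|·SD(Q) = |-9|·26.9 = 242.1.

μ_W = -1043.1, SD(W) = 242.1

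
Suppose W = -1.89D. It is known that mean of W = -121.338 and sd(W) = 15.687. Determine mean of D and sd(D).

mean of D = 64.2, sd(D) = 8.3

From W = -1.89D: mean of W = a·mean of D + b, so mean of D = (mean of W − b)/a = (-121.338 − 0)/(-1.89) = 64.2.
sd(W) = |a|·sd(D), so sd(D) = 15.687/|-1.89| = 8.3.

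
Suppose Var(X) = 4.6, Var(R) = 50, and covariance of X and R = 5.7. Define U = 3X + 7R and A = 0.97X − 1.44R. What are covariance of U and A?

covariance of U and A = -476.535

By bilinearity, covariance of U and A = ac·Var(X) + bd·Var(R) + (ad+bc)·covariance of X and R, with a=3, b=7, c=0.97, d=-1.44.
ac·Var(X) = 3·0.97·4.6 = 13.386
bd·Var(R) = 7·(-1.44)·50 = -504
(ad+bc)·covariance of X and R = (2.47)·5.7 = 14.079
covariance of U and A = 13.386 + (-504) + 14.079 = -476.535.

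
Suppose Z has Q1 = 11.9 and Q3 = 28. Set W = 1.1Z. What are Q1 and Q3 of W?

Q1(W) = 13.09, Q3(W) = 30.8

a = 1.1 > 0: Q1(W) = a·Q1(Z)+b = 13.09, Q3(W) = a·Q3(Z)+b = 30.8.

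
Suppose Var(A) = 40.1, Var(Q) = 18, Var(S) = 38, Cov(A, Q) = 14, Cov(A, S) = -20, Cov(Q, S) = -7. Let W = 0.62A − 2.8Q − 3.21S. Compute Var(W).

Var(W) = 453.25824

Var(W) = a²·Var(A) + b²·Var(Q) + c²·Var(S) + 2ab·Cov(A, Q) + 2ac·Cov(A, S) + 2bc·Cov(Q, S), with a = 0.62, b = -2.8, c = -3.21.
= 15.41444 + 141.12 + 391.5558 + (-48.608) + 79.608 + (-125.832)
= 453.25824.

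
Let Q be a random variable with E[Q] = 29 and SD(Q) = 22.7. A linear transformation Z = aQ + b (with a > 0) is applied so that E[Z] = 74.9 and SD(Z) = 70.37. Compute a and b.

SD(Z) = a·SD(Q) (a > 0), so a = 70.37/22.7 = 3.1.
E[Z] = a·E[Q] + b, so b = 74.9 − 3.1·29 = -15.

a = 3.1, b = -15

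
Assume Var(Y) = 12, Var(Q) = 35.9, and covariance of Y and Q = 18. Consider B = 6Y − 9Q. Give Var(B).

Var(B) = a²·Var(Y) + b²·Var(Q) + 2ab·covariance of Y and Q with a = 6, b = -9.
= 6²·12 + (-9)²·35.9 + 2·6·(-9)·18
= 432 + 2907.9 + (-1944) = 1395.9.

Var(B) = 1395.9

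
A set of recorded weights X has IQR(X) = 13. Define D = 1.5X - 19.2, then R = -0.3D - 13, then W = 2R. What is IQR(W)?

IQR(W) = 11.7

IQR(D) = |1.5|·13 = 19.5.
IQR(R) = |-0.3|·19.5 = 5.85.
IQR(W) = |2|·5.85 = 11.7.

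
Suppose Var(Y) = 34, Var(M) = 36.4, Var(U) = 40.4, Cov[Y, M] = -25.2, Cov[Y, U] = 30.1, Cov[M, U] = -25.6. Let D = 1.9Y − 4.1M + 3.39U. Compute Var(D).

Var(D) = a²·Var(Y) + b²·Var(M) + c²·Var(U) + 2ab·Cov[Y, M] + 2ac·Cov[Y, U] + 2bc·Cov[M, U], with a = 1.9, b = -4.1, c = 3.39.
= 122.74 + 611.884 + 464.28084 + 392.616 + 387.7482 + 711.6288
= 2690.89784.

Var(D) = 2690.89784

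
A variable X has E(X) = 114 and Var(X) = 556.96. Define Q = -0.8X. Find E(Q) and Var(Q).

Q = -0.8X is linear with a = -0.8, b = 0.
E(Q) = a·E(X) + b = (-0.8)·114 = -91.2.
Var(Q) = a²·Var(X) = (-0.8)²·556.96 = 356.4544.

E(Q) = -91.2, Var(Q) = 356.4544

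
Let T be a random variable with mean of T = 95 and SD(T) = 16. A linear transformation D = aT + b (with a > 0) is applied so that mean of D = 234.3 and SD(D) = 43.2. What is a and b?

a = 2.7, b = -22.2

SD(D) = a·SD(T) (a > 0), so a = 43.2/16 = 2.7.
mean of D = a·mean of T + b, so b = 234.3 − 2.7·95 = -22.2.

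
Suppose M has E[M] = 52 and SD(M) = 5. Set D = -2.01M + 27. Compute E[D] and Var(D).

D = -2.01M + 27 is linear with a = -2.01, b = 27.
E[D] = a·E[M] + b = (-2.01)·52 + 27 = -77.52.
Var(M) = 5² = 25.
Var(D) = a²·Var(M) = (-2.01)²·25 = 101.0025 (the additive constant 27 does not affect variance).

E[D] = -77.52, Var(D) = 101.0025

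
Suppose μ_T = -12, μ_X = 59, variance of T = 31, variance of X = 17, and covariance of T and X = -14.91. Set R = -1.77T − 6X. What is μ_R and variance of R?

μ_R = -332.76, variance of R = 392.4315

μ_R = (-1.77)·μ_T + (-6)·μ_X = (-1.77)·(-12) + (-6)·59 = -332.76.
variance of R = a²·variance of T + b²·variance of X + 2ab·covariance of T and X with a = -1.77, b = -6.
= (-1.77)²·31 + (-6)²·17 + 2·(-1.77)·(-6)·(-14.91)
= 97.1199 + 612 + (-316.6884) = 392.4315.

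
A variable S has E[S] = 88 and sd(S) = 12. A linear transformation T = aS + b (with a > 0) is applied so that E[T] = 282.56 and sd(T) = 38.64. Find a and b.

sd(T) = a·sd(S) (a > 0), so a = 38.64/12 = 3.22.
E[T] = a·E[S] + b, so b = 282.56 − 3.22·88 = -0.8.

a = 3.22, b = -0.8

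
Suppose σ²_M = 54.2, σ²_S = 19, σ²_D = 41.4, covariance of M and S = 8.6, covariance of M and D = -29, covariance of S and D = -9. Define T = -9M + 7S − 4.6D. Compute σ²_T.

σ²_T = 3292.024

σ²_T = a²·σ²_M + b²·σ²_S + c²·σ²_D + 2ab·covariance of M and S + 2ac·covariance of M and D + 2bc·covariance of S and D, with a = -9, b = 7, c = -4.6.
= 4390.2 + 931 + 876.024 + (-1083.6) + (-2401.2) + 579.6
= 3292.024.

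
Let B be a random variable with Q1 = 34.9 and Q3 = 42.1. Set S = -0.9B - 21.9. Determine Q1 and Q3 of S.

Q1(S) = -59.79, Q3(S) = -53.31

a = -0.9 < 0 reverses order: Q1(S) comes from Q3(B), Q3(S) from Q1(B).
Q1(S) = (-0.9)·42.1 + (-21.9) = -59.79; Q3(S) = (-0.9)·34.9 + (-21.9) = -53.31.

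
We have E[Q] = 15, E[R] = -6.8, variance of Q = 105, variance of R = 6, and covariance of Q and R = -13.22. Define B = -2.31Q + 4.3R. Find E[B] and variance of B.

E[B] = -63.89, variance of B = 933.85902

E[B] = (-2.31)·E[Q] + 4.3·E[R] = (-2.31)·15 + 4.3·(-6.8) = -63.89.
variance of B = a²·variance of Q + b²·variance of R + 2ab·covariance of Q and R with a = -2.31, b = 4.3.
= (-2.31)²·105 + 4.3²·6 + 2·(-2.31)·4.3·(-13.22)
= 560.2905 + 110.94 + 262.62852 = 933.85902.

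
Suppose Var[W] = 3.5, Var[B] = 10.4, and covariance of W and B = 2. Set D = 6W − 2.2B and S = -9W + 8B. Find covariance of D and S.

By bilinearity, covariance of D and S = ac·Var[W] + bd·Var[B] + (ad+bc)·covariance of W and B, with a=6, b=-2.2, c=-9, d=8.
ac·Var[W] = 6·(-9)·3.5 = -189
bd·Var[B] = (-2.2)·8·10.4 = -183.04
(ad+bc)·covariance of W and B = (67.8)·2 = 135.6
covariance of D and S = -189 + (-183.04) + 135.6 = -236.44.

covariance of D and S = -236.44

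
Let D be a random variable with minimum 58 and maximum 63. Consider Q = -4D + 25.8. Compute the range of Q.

Range(Q) = 20

Range of D = 63 − 58 = 5.
Range(Q) = |a|·Range(D) = |-4|·5 = 20.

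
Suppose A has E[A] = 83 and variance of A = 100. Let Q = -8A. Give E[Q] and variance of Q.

E[Q] = -664, variance of Q = 6400

Q = -8A is linear with a = -8, b = 0.
E[Q] = a·E[A] + b = (-8)·83 = -664.
variance of Q = a²·variance of A = (-8)²·100 = 6400.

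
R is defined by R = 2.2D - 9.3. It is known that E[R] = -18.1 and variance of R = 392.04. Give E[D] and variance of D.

E[D] = -4, variance of D = 81

From R = 2.2D - 9.3: E[R] = a·E[D] + b, so E[D] = (E[R] − b)/a = (-18.1 − (-9.3))/2.2 = -4.
variance of R = a²·variance of D, so variance of D = 392.04/2.2² = 81.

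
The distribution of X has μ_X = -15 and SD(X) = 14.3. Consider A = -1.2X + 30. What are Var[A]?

Var[A] = 294.4656

A = -1.2X + 30 is linear with a = -1.2, b = 30.
Var[X] = 14.3² = 204.49.
Var[A] = a²·Var[X] = (-1.2)²·204.49 = 294.4656 (the additive constant 30 does not affect variance).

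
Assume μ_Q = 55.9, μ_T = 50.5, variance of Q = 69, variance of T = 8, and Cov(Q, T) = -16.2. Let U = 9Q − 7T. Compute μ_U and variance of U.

μ_U = 149.6, variance of U = 8022.2

μ_U = 9·μ_Q + (-7)·μ_T = 9·55.9 + (-7)·50.5 = 149.6.
variance of U = a²·variance of Q + b²·variance of T + 2ab·Cov(Q, T) with a = 9, b = -7.
= 9²·69 + (-7)²·8 + 2·9·(-7)·(-16.2)
= 5589 + 392 + 2041.2 = 8022.2.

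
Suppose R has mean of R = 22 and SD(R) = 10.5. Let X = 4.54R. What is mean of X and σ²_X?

mean of X = 99.88, σ²_X = 2272.4289

X = 4.54R is linear with a = 4.54, b = 0.
mean of X = a·mean of R + b = 4.54·22 = 99.88.
σ²_R = 10.5² = 110.25.
σ²_X = a²·σ²_R = 4.54²·110.25 = 2272.4289.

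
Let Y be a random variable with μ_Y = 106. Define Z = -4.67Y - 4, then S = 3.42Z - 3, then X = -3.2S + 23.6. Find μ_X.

μ_Z = (-4.67)·106 + (-4) = -499.02.
μ_S = 3.42·(-499.02) + (-3) = -1709.6484.
μ_X = (-3.2)·(-1709.6484) + 23.6 = 5494.47488.

μ_X = 5494.47488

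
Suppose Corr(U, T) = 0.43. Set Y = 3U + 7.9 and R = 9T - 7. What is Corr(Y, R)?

Corr(Y, R) = 0.43

Linear rescalings preserve correlation up to sign; here the slopes 3 and 9 have the same sign, so Corr(Y, R) = Corr(U, T) = 0.43.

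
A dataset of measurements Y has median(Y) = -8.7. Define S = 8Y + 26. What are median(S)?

median(S) = -43.6

A linear map preserves order up to sign, so median(S) = a·median(Y) + b = 8·(-8.7) + 26 = -43.6.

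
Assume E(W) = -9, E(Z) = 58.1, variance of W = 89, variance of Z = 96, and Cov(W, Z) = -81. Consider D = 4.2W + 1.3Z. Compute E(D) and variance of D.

E(D) = 4.2·E(W) + 1.3·E(Z) = 4.2·(-9) + 1.3·58.1 = 37.73.
variance of D = a²·variance of W + b²·variance of Z + 2ab·Cov(W, Z) with a = 4.2, b = 1.3.
= 4.2²·89 + 1.3²·96 + 2·4.2·1.3·(-81)
= 1569.96 + 162.24 + (-884.52) = 847.68.

E(D) = 37.73, variance of D = 847.68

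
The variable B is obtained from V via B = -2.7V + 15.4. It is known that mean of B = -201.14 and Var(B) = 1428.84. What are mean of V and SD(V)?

From B = -2.7V + 15.4: mean of B = a·mean of V + b, so mean of V = (mean of B − b)/a = (-201.14 − 15.4)/(-2.7) = 80.2.
SD(B) = √1428.84 = 37.8.
SD(B) = |a|·SD(V), so SD(V) = 37.8/|-2.7| = 14.

mean of V = 80.2, SD(V) = 14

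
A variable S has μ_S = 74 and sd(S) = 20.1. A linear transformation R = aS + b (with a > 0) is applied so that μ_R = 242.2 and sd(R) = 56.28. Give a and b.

a = 2.8, b = 35

sd(R) = a·sd(S) (a > 0), so a = 56.28/20.1 = 2.8.
μ_R = a·μ_S + b, so b = 242.2 − 2.8·74 = 35.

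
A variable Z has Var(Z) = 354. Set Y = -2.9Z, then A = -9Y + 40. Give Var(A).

Var(A) = 241148.34

Var(Y) = (-2.9)²·354 = 2977.14.
Var(A) = (-9)²·2977.14 = 241148.34.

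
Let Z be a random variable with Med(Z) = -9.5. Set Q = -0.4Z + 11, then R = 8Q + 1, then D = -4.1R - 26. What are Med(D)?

Med(Q) = (-0.4)·(-9.5) + 11 = 14.8.
Med(R) = 8·14.8 + 1 = 119.4.
Med(D) = (-4.1)·119.4 + (-26) = -515.54.

Med(D) = -515.54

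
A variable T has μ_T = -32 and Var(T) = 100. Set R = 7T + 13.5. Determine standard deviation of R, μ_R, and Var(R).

R = 7T + 13.5 is linear with a = 7, b = 13.5.
standard deviation of T = √100 = 10.
standard deviation of R = |a|·standard deviation of T = |7|·10 = 70.
μ_R = a·μ_T + b = 7·(-32) + 13.5 = -210.5.
Var(R) = a²·Var(T) = 7²·100 = 4900 (the additive constant 13.5 does not affect variance).

standard deviation of R = 70, μ_R = -210.5, Var(R) = 4900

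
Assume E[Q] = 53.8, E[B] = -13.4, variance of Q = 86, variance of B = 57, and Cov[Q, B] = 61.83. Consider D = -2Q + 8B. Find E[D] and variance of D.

E[D] = (-2)·E[Q] + 8·E[B] = (-2)·53.8 + 8·(-13.4) = -214.8.
variance of D = a²·variance of Q + b²·variance of B + 2ab·Cov[Q, B] with a = -2, b = 8.
= (-2)²·86 + 8²·57 + 2·(-2)·8·61.83
= 344 + 3648 + (-1978.56) = 2013.44.

E[D] = -214.8, variance of D = 2013.44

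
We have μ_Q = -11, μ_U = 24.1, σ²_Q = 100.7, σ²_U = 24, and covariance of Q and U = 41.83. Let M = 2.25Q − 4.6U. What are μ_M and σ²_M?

μ_M = 2.25·μ_Q + (-4.6)·μ_U = 2.25·(-11) + (-4.6)·24.1 = -135.61.
σ²_M = a²·σ²_Q + b²·σ²_U + 2ab·covariance of Q and U with a = 2.25, b = -4.6.
= 2.25²·100.7 + (-4.6)²·24 + 2·2.25·(-4.6)·41.83
= 509.79375 + 507.84 + (-865.881) = 151.75275.

μ_M = -135.61, σ²_M = 151.75275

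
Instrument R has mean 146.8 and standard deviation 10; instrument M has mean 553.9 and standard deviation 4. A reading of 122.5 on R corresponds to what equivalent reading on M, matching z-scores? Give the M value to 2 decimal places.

M = 544.18

z = (122.5 − 146.8)/10 = -2.43.
M = 553.9 + z·4 = 553.9 + (122.5 − 146.8)·4/10 = 544.18.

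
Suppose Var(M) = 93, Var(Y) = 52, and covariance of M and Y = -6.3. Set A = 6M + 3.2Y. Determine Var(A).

Var(A) = 3638.56

Var(A) = a²·Var(M) + b²·Var(Y) + 2ab·covariance of M and Y with a = 6, b = 3.2.
= 6²·93 + 3.2²·52 + 2·6·3.2·(-6.3)
= 3348 + 532.48 + (-241.92) = 3638.56.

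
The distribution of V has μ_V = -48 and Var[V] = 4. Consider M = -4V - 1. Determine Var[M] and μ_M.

M = -4V - 1 is linear with a = -4, b = -1.
Var[M] = a²·Var[V] = (-4)²·4 = 64 (the additive constant -1 does not affect variance).
μ_M = a·μ_V + b = (-4)·(-48) + (-1) = 191.

Var[M] = 64, μ_M = 191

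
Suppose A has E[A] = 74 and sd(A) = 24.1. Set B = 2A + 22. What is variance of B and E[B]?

B = 2A + 22 is linear with a = 2, b = 22.
variance of A = 24.1² = 580.81.
variance of B = a²·variance of A = 2²·580.81 = 2323.24 (the additive constant 22 does not affect variance).
E[B] = a·E[A] + b = 2·74 + 22 = 170.

variance of B = 2323.24, E[B] = 170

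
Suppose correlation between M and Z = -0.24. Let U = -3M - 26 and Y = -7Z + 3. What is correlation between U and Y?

Linear rescalings preserve correlation up to sign; here the slopes -3 and -7 have the same sign, so correlation between U and Y = correlation between M and Z = -0.24.

correlation between U and Y = -0.24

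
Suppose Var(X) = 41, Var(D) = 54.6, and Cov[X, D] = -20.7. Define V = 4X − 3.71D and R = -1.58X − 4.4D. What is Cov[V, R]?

Cov[V, R] = 875.15114

By bilinearity, Cov[V, R] = ac·Var(X) + bd·Var(D) + (ad+bc)·Cov[X, D], with a=4, b=-3.71, c=-1.58, d=-4.4.
ac·Var(X) = 4·(-1.58)·41 = -259.12
bd·Var(D) = (-3.71)·(-4.4)·54.6 = 891.2904
(ad+bc)·Cov[X, D] = (-11.7382)·(-20.7) = 242.98074
Cov[V, R] = -259.12 + 891.2904 + 242.98074 = 875.15114.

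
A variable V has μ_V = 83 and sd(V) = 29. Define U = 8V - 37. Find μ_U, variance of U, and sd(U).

U = 8V - 37 is linear with a = 8, b = -37.
μ_U = a·μ_V + b = 8·83 + (-37) = 627.
variance of V = 29² = 841.
variance of U = a²·variance of V = 8²·841 = 53824 (the additive constant -37 does not affect variance).
sd(U) = |a|·sd(V) = |8|·29 = 232.

μ_U = 627, variance of U = 53824, sd(U) = 232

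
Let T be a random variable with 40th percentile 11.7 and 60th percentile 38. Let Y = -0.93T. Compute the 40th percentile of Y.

40th percentile of Y = -35.34

Since a = -0.93 < 0 the transformation is decreasing, reversing order: the 40th percentile of Y corresponds to the 60th percentile of T.
So P_{40}(Y) = a·P_{60}(T) + b = (-0.93)·38 = -35.34.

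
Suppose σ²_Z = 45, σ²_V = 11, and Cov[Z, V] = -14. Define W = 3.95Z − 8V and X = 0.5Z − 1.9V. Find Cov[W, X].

By bilinearity, Cov[W, X] = ac·σ²_Z + bd·σ²_V + (ad+bc)·Cov[Z, V], with a=3.95, b=-8, c=0.5, d=-1.9.
ac·σ²_Z = 3.95·0.5·45 = 88.875
bd·σ²_V = (-8)·(-1.9)·11 = 167.2
(ad+bc)·Cov[Z, V] = (-11.505)·(-14) = 161.07
Cov[W, X] = 88.875 + 167.2 + 161.07 = 417.145.

Cov[W, X] = 417.145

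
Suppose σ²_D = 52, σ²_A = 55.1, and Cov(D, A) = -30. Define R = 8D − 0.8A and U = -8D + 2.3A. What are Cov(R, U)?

Cov(R, U) = -4173.384

By bilinearity, Cov(R, U) = ac·σ²_D + bd·σ²_A + (ad+bc)·Cov(D, A), with a=8, b=-0.8, c=-8, d=2.3.
ac·σ²_D = 8·(-8)·52 = -3328
bd·σ²_A = (-0.8)·2.3·55.1 = -101.384
(ad+bc)·Cov(D, A) = (24.8)·(-30) = -744
Cov(R, U) = -3328 + (-101.384) + (-744) = -4173.384.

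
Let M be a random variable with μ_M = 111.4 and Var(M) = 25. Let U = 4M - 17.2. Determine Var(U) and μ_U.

U = 4M - 17.2 is linear with a = 4, b = -17.2.
Var(U) = a²·Var(M) = 4²·25 = 400 (the additive constant -17.2 does not affect variance).
μ_U = a·μ_M + b = 4·111.4 + (-17.2) = 428.4.

Var(U) = 400, μ_U = 428.4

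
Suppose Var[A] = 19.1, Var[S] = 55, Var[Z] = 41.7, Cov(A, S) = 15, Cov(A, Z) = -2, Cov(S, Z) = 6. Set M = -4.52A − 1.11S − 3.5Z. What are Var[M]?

Var[M] = 1102.66714

Var[M] = a²·Var[A] + b²·Var[S] + c²·Var[Z] + 2ab·Cov(A, S) + 2ac·Cov(A, Z) + 2bc·Cov(S, Z), with a = -4.52, b = -1.11, c = -3.5.
= 390.22064 + 67.7655 + 510.825 + 150.516 + (-63.28) + 46.62
= 1102.66714.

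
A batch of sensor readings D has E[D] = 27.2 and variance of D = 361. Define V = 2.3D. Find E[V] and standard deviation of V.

E[V] = 62.56, standard deviation of V = 43.7

V = 2.3D is linear with a = 2.3, b = 0.
E[V] = a·E[D] + b = 2.3·27.2 = 62.56.
standard deviation of D = √361 = 19.
standard deviation of V = |a|·standard deviation of D = |2.3|·19 = 43.7.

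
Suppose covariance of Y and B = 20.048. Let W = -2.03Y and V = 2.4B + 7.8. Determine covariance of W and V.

covariance of W and V = a·c·covariance of Y and B = (-2.03)·2.4·20.048 = -97.673856. Additive constants drop out.

covariance of W and V = -97.673856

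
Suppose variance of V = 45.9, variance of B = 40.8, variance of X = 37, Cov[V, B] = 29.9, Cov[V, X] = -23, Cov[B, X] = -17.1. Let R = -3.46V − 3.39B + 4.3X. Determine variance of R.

variance of R = a²·variance of V + b²·variance of B + c²·variance of X + 2ab·Cov[V, B] + 2ac·Cov[V, X] + 2bc·Cov[B, X], with a = -3.46, b = -3.39, c = 4.3.
= 549.49644 + 468.87768 + 684.13 + 701.41812 + 684.388 + 498.5334
= 3586.84364.

variance of R = 3586.84364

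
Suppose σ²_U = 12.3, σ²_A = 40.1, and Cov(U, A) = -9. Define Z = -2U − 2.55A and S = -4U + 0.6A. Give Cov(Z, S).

By bilinearity, Cov(Z, S) = ac·σ²_U + bd·σ²_A + (ad+bc)·Cov(U, A), with a=-2, b=-2.55, c=-4, d=0.6.
ac·σ²_U = (-2)·(-4)·12.3 = 98.4
bd·σ²_A = (-2.55)·0.6·40.1 = -61.353
(ad+bc)·Cov(U, A) = (9)·(-9) = -81
Cov(Z, S) = 98.4 + (-61.353) + (-81) = -43.953.

Cov(Z, S) = -43.953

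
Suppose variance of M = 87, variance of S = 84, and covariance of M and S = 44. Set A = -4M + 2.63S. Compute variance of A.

variance of A = 1047.2596

variance of A = a²·variance of M + b²·variance of S + 2ab·covariance of M and S with a = -4, b = 2.63.
= (-4)²·87 + 2.63²·84 + 2·(-4)·2.63·44
= 1392 + 581.0196 + (-925.76) = 1047.2596.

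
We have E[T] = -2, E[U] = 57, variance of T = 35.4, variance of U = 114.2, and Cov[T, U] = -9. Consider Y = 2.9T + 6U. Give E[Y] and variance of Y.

E[Y] = 336.2, variance of Y = 4095.714

E[Y] = 2.9·E[T] + 6·E[U] = 2.9·(-2) + 6·57 = 336.2.
variance of Y = a²·variance of T + b²·variance of U + 2ab·Cov[T, U] with a = 2.9, b = 6.
= 2.9²·35.4 + 6²·114.2 + 2·2.9·6·(-9)
= 297.714 + 4111.2 + (-313.2) = 4095.714.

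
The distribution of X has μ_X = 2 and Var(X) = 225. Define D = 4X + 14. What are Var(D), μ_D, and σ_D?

Var(D) = 3600, μ_D = 22, σ_D = 60

D = 4X + 14 is linear with a = 4, b = 14.
Var(D) = a²·Var(X) = 4²·225 = 3600 (the additive constant 14 does not affect variance).
μ_D = a·μ_X + b = 4·2 + 14 = 22.
σ_X = √225 = 15.
σ_D = |a|·σ_X = |4|·15 = 60.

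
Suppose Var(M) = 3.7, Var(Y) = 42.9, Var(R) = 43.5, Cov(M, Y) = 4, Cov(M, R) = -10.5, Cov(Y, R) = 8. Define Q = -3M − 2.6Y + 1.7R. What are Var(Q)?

Var(Q) = a²·Var(M) + b²·Var(Y) + c²·Var(R) + 2ab·Cov(M, Y) + 2ac·Cov(M, R) + 2bc·Cov(Y, R), with a = -3, b = -2.6, c = 1.7.
= 33.3 + 290.004 + 125.715 + 62.4 + 107.1 + (-70.72)
= 547.799.

Var(Q) = 547.799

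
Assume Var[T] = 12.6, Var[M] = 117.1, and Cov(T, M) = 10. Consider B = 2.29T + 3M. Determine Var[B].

Var[B] = 1257.37566

Var[B] = a²·Var[T] + b²·Var[M] + 2ab·Cov(T, M) with a = 2.29, b = 3.
= 2.29²·12.6 + 3²·117.1 + 2·2.29·3·10
= 66.07566 + 1053.9 + 137.4 = 1257.37566.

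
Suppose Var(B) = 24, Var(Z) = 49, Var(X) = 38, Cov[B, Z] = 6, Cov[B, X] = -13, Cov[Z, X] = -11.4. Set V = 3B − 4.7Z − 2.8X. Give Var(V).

Var(V) = a²·Var(B) + b²·Var(Z) + c²·Var(X) + 2ab·Cov[B, Z] + 2ac·Cov[B, X] + 2bc·Cov[Z, X], with a = 3, b = -4.7, c = -2.8.
= 216 + 1082.41 + 297.92 + (-169.2) + 218.4 + (-300.048)
= 1345.482.

Var(V) = 1345.482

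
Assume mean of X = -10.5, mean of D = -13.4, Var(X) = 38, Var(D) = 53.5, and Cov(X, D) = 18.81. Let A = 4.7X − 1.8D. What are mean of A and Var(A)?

mean of A = -25.23, Var(A) = 694.4948

mean of A = 4.7·mean of X + (-1.8)·mean of D = 4.7·(-10.5) + (-1.8)·(-13.4) = -25.23.
Var(A) = a²·Var(X) + b²·Var(D) + 2ab·Cov(X, D) with a = 4.7, b = -1.8.
= 4.7²·38 + (-1.8)²·53.5 + 2·4.7·(-1.8)·18.81
= 839.42 + 173.34 + (-318.2652) = 694.4948.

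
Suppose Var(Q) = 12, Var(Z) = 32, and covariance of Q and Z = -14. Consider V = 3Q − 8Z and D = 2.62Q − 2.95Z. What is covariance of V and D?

By bilinearity, covariance of V and D = ac·Var(Q) + bd·Var(Z) + (ad+bc)·covariance of Q and Z, with a=3, b=-8, c=2.62, d=-2.95.
ac·Var(Q) = 3·2.62·12 = 94.32
bd·Var(Z) = (-8)·(-2.95)·32 = 755.2
(ad+bc)·covariance of Q and Z = (-29.81)·(-14) = 417.34
covariance of V and D = 94.32 + 755.2 + 417.34 = 1266.86.

covariance of V and D = 1266.86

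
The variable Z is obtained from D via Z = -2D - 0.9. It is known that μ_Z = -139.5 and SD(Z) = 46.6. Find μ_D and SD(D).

μ_D = 69.3, SD(D) = 23.3

From Z = -2D - 0.9: μ_Z = a·μ_D + b, so μ_D = (μ_Z − b)/a = (-139.5 − (-0.9))/(-2) = 69.3.
SD(Z) = |a|·SD(D), so SD(D) = 46.6/|-2| = 23.3.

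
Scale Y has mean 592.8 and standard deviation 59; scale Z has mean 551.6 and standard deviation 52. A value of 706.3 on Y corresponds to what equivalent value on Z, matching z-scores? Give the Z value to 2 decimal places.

Z = 651.63

z = (706.3 − 592.8)/59 ≈ 1.9237.
Z = 551.6 + z·52 = 551.6 + (706.3 − 592.8)·52/59 ≈ 651.63.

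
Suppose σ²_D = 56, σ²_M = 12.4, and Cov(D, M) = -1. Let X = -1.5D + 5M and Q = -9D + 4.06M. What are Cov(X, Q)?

By bilinearity, Cov(X, Q) = ac·σ²_D + bd·σ²_M + (ad+bc)·Cov(D, M), with a=-1.5, b=5, c=-9, d=4.06.
ac·σ²_D = (-1.5)·(-9)·56 = 756
bd·σ²_M = 5·4.06·12.4 = 251.72
(ad+bc)·Cov(D, M) = (-51.09)·(-1) = 51.09
Cov(X, Q) = 756 + 251.72 + 51.09 = 1058.81.

Cov(X, Q) = 1058.81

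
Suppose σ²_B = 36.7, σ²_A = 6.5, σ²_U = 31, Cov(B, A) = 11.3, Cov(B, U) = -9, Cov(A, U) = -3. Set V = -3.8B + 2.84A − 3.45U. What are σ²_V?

σ²_V = a²·σ²_B + b²·σ²_A + c²·σ²_U + 2ab·Cov(B, A) + 2ac·Cov(B, U) + 2bc·Cov(A, U), with a = -3.8, b = 2.84, c = -3.45.
= 529.948 + 52.4264 + 368.9775 + (-243.8992) + (-235.98) + 58.788
= 530.2607.

σ²_V = 530.2607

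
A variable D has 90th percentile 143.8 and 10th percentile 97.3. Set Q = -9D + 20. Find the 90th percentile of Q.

90th percentile of Q = -855.7

Since a = -9 < 0 the transformation is decreasing, reversing order: the 90th percentile of Q corresponds to the 10th percentile of D.
So P_{90}(Q) = a·P_{10}(D) + b = (-9)·97.3 + 20 = -855.7.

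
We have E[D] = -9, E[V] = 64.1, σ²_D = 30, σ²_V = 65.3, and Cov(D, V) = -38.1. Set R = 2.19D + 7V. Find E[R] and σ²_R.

E[R] = 2.19·E[D] + 7·E[V] = 2.19·(-9) + 7·64.1 = 428.99.
σ²_R = a²·σ²_D + b²·σ²_V + 2ab·Cov(D, V) with a = 2.19, b = 7.
= 2.19²·30 + 7²·65.3 + 2·2.19·7·(-38.1)
= 143.883 + 3199.7 + (-1168.146) = 2175.437.

E[R] = 428.99, σ²_R = 2175.437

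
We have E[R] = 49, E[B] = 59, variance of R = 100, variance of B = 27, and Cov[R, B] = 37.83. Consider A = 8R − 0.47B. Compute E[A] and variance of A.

E[A] = 8·E[R] + (-0.47)·E[B] = 8·49 + (-0.47)·59 = 364.27.
variance of A = a²·variance of R + b²·variance of B + 2ab·Cov[R, B] with a = 8, b = -0.47.
= 8²·100 + (-0.47)²·27 + 2·8·(-0.47)·37.83
= 6400 + 5.9643 + (-284.4816) = 6121.4827.

E[A] = 364.27, variance of A = 6121.4827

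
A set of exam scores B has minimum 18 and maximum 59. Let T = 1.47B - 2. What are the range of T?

Range of B = 59 − 18 = 41.
Range(T) = |a|·Range(B) = |1.47|·41 = 60.27.

Range(T) = 60.27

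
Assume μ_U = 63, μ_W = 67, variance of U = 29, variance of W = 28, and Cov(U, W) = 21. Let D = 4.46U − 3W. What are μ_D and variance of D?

μ_D = 79.98, variance of D = 266.8964

μ_D = 4.46·μ_U + (-3)·μ_W = 4.46·63 + (-3)·67 = 79.98.
variance of D = a²·variance of U + b²·variance of W + 2ab·Cov(U, W) with a = 4.46, b = -3.
= 4.46²·29 + (-3)²·28 + 2·4.46·(-3)·21
= 576.8564 + 252 + (-561.96) = 266.8964.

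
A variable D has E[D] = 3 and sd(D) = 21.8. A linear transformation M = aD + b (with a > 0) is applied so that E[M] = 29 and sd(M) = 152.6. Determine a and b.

sd(M) = a·sd(D) (a > 0), so a = 152.6/21.8 = 7.
E[M] = a·E[D] + b, so b = 29 − 7·3 = 8.

a = 7, b = 8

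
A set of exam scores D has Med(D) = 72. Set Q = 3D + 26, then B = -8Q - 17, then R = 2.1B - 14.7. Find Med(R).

Med(Q) = 3·72 + 26 = 242.
Med(B) = (-8)·242 + (-17) = -1953.
Med(R) = 2.1·(-1953) + (-14.7) = -4116.

Med(R) = -4116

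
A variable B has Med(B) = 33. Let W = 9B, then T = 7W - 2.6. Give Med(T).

Med(W) = 9·33 = 297.
Med(T) = 7·297 + (-2.6) = 2076.4.

Med(T) = 2076.4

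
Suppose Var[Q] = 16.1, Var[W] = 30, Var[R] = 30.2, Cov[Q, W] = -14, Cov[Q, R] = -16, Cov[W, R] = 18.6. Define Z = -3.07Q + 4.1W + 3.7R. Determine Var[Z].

Var[Z] = a²·Var[Q] + b²·Var[W] + c²·Var[R] + 2ab·Cov[Q, W] + 2ac·Cov[Q, R] + 2bc·Cov[W, R], with a = -3.07, b = 4.1, c = 3.7.
= 151.74089 + 504.3 + 413.438 + 352.436 + 363.488 + 564.324
= 2349.72689.

Var[Z] = 2349.72689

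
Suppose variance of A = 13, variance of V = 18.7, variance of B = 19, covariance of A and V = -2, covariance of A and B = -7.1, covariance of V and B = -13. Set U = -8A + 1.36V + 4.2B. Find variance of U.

variance of U = 1573.87552

variance of U = a²·variance of A + b²·variance of V + c²·variance of B + 2ab·covariance of A and V + 2ac·covariance of A and B + 2bc·covariance of V and B, with a = -8, b = 1.36, c = 4.2.
= 832 + 34.58752 + 335.16 + 43.52 + 477.12 + (-148.512)
= 1573.87552.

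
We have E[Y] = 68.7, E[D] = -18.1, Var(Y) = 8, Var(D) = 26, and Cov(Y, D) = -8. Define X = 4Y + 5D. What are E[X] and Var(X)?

E[X] = 184.3, Var(X) = 458

E[X] = 4·E[Y] + 5·E[D] = 4·68.7 + 5·(-18.1) = 184.3.
Var(X) = a²·Var(Y) + b²·Var(D) + 2ab·Cov(Y, D) with a = 4, b = 5.
= 4²·8 + 5²·26 + 2·4·5·(-8)
= 128 + 650 + (-320) = 458.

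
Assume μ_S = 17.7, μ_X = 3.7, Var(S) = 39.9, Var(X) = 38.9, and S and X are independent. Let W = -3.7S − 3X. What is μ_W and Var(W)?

μ_W = -76.59, Var(W) = 896.331

μ_W = (-3.7)·μ_S + (-3)·μ_X = (-3.7)·17.7 + (-3)·3.7 = -76.59.
Var(W) = a²·Var(S) + b²·Var(X) + 2ab·Cov(S, X) with a = -3.7, b = -3.
Independence gives Cov(S, X) = 0.
= (-3.7)²·39.9 + (-3)²·38.9 + 2·(-3.7)·(-3)·0
= 546.231 + 350.1 + 0 = 896.331.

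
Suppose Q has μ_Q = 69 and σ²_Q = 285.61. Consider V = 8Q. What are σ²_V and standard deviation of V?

V = 8Q is linear with a = 8, b = 0.
σ²_V = a²·σ²_Q = 8²·285.61 = 18279.04.
standard deviation of Q = √285.61 = 16.9.
standard deviation of V = |a|·standard deviation of Q = |8|·16.9 = 135.2.

σ²_V = 18279.04, standard deviation of V = 135.2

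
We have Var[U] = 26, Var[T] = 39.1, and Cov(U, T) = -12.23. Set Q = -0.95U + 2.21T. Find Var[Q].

Var[Q] = a²·Var[U] + b²·Var[T] + 2ab·Cov(U, T) with a = -0.95, b = 2.21.
= (-0.95)²·26 + 2.21²·39.1 + 2·(-0.95)·2.21·(-12.23)
= 23.465 + 190.96831 + 51.35377 = 265.78708.

Var[Q] = 265.78708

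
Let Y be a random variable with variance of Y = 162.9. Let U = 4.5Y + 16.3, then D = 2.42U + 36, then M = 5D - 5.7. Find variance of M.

variance of M = 482966.32725

variance of U = 4.5²·162.9 = 3298.725.
variance of D = 2.42²·3298.725 = 19318.65309.
variance of M = 5²·19318.65309 = 482966.32725.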